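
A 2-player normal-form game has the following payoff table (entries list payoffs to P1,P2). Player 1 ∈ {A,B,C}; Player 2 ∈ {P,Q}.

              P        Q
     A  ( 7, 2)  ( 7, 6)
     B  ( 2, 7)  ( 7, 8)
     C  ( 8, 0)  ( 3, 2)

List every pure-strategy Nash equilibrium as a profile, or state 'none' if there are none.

Nash profiles: (A,Q), (B,Q)

(A,P): not NE [P1→C gives 8>7; P2→Q gives 6>2]
(A,Q): NE
(B,P): not NE [P1→C gives 8>2; P2→Q gives 8>7]
(B,Q): NE
(C,P): not NE [P2→Q gives 2>0]
(C,Q): not NE [P1→B gives 7>3]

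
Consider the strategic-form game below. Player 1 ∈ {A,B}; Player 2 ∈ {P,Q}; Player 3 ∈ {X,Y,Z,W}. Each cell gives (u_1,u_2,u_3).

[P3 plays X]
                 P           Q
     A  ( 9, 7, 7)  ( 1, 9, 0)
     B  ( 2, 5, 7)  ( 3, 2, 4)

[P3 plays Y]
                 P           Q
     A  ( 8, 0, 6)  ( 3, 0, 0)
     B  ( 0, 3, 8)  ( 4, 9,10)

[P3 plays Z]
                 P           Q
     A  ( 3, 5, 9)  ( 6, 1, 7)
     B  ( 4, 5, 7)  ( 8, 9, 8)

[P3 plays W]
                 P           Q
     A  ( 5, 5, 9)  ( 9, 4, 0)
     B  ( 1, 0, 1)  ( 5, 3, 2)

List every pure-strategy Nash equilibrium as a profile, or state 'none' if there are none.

Nash profiles: (A,P,W), (B,Q,Y)

(A,P,X): not NE [P2→Q gives 9>7; P3→W gives 9>7]
(A,P,Y): not NE [P3→W gives 9>6]
(A,P,Z): not NE [P1→B gives 4>3]
(A,P,W): NE
(A,Q,X): not NE [P1→B gives 3>1; P3→Z gives 7>0]
(A,Q,Y): not NE [P1→B gives 4>3; P3→Z gives 7>0]
(A,Q,Z): not NE [P1→B gives 8>6; P2→P gives 5>1]
(A,Q,W): not NE [P2→P gives 5>4; P3→Z gives 7>0]
(B,P,X): not NE [P1→A gives 9>2; P3→Y gives 8>7]
(B,P,Y): not NE [P1→A gives 8>0; P2→Q gives 9>3]
(B,P,Z): not NE [P2→Q gives 9>5; P3→Y gives 8>7]
(B,P,W): not NE [P1→A gives 5>1; P2→Q gives 3>0; P3→Y gives 8>1]
(B,Q,X): not NE [P2→P gives 5>2; P3→Y gives 10>4]
(B,Q,Y): NE
(B,Q,Z): not NE [P3→Y gives 10>8]
(B,Q,W): not NE [P1→A gives 9>5; P3→Y gives 10>2]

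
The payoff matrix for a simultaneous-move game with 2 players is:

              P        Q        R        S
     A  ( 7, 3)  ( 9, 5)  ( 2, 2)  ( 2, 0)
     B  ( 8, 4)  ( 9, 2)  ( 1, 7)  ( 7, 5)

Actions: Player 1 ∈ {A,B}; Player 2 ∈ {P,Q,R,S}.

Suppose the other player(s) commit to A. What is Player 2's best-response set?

BR_2 = {Q}

u_2(P vs A) = 3
u_2(Q vs A) = 5
u_2(R vs A) = 2
u_2(S vs A) = 0
max payoff 5 at {Q}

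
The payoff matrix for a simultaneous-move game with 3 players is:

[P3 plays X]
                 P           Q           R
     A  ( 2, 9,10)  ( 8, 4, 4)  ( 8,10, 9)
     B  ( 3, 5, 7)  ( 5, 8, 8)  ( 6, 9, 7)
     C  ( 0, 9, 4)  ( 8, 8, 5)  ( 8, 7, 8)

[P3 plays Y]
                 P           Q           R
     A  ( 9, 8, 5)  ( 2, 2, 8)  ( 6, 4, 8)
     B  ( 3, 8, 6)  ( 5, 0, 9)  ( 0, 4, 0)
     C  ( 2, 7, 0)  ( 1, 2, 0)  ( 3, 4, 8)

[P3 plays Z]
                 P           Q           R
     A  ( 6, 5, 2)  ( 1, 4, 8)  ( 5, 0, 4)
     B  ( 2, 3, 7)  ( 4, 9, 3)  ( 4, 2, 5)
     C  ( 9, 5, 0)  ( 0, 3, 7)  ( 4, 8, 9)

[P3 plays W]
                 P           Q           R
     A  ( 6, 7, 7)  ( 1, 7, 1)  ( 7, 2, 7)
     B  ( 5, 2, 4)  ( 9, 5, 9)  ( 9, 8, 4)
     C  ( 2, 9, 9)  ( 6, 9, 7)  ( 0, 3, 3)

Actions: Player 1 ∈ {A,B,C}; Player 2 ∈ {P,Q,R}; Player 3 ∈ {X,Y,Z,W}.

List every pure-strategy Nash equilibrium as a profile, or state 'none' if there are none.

PSNE = {(A,R,X)}

(A,P,X): not NE [P1→B gives 3>2; P2→R gives 10>9]
(A,P,Y): not NE [P3→X gives 10>5]
(A,P,Z): not NE [P1→C gives 9>6; P3→X gives 10>2]
(A,P,W): not NE [P3→X gives 10>7]
(A,Q,X): not NE [P2→R gives 10>4; P3→Z gives 8>4]
(A,Q,Y): not NE [P1→B gives 5>2; P2→P gives 8>2]
(A,Q,Z): not NE [P1→B gives 4>1; P2→P gives 5>4]
(A,Q,W): not NE [P1→B gives 9>1; P3→Z gives 8>1]
(A,R,X): NE
(A,R,Y): not NE [P2→P gives 8>4; P3→X gives 9>8]
(A,R,Z): not NE [P2→P gives 5>0; P3→X gives 9>4]
(A,R,W): not NE [P1→B gives 9>7; P2→Q gives 7>2; P3→X gives 9>7]
(B,P,X): not NE [P2→R gives 9>5]
(B,P,Y): not NE [P1→A gives 9>3; P3→Z gives 7>6]
(B,P,Z): not NE [P1→C gives 9>2; P2→Q gives 9>3]
(B,P,W): not NE [P1→A gives 6>5; P2→R gives 8>2; P3→Z gives 7>4]
(B,Q,X): not NE [P1→C gives 8>5; P2→R gives 9>8; P3→W gives 9>8]
(B,Q,Y): not NE [P2→P gives 8>0]
(B,Q,Z): not NE [P3→W gives 9>3]
(B,Q,W): not NE [P2→R gives 8>5]
(B,R,X): not NE [P1→C gives 8>6]
(B,R,Y): not NE [P1→A gives 6>0; P2→P gives 8>4; P3→X gives 7>0]
(B,R,Z): not NE [P1→A gives 5>4; P2→Q gives 9>2; P3→X gives 7>5]
(B,R,W): not NE [P3→X gives 7>4]
(C,P,X): not NE [P1→B gives 3>0; P3→W gives 9>4]
(C,P,Y): not NE [P1→A gives 9>2; P3→W gives 9>0]
(C,P,Z): not NE [P2→R gives 8>5; P3→W gives 9>0]
(C,P,W): not NE [P1→A gives 6>2]
(C,Q,X): not NE [P2→P gives 9>8; P3→W gives 7>5]
(C,Q,Y): not NE [P1→B gives 5>1; P2→P gives 7>2; P3→W gives 7>0]
(C,Q,Z): not NE [P1→B gives 4>0; P2→R gives 8>3]
(C,Q,W): not NE [P1→B gives 9>6]
(C,R,X): not NE [P2→P gives 9>7; P3→Z gives 9>8]
(C,R,Y): not NE [P1→A gives 6>3; P2→P gives 7>4; P3→Z gives 9>8]
(C,R,Z): not NE [P1→A gives 5>4]
(C,R,W): not NE [P1→B gives 9>0; P2→Q gives 9>3; P3→Z gives 9>3]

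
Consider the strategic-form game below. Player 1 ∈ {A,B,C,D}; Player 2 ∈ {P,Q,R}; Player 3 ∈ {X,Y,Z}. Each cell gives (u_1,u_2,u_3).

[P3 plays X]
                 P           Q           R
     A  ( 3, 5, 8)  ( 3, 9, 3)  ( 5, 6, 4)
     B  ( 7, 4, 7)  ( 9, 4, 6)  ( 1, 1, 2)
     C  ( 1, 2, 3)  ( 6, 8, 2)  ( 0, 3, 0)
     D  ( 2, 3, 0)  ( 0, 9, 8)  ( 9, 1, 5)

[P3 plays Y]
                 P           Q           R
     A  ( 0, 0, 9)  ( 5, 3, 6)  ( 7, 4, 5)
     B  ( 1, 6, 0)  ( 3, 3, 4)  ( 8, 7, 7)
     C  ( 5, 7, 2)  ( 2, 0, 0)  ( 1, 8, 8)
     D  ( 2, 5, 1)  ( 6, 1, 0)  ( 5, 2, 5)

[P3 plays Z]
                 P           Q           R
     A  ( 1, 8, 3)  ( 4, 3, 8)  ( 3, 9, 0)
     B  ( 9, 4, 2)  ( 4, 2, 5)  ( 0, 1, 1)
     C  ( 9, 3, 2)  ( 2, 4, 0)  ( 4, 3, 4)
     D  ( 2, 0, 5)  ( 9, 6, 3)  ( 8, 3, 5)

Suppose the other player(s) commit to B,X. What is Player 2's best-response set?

u_2(P vs B,X) = 4
u_2(Q vs B,X) = 4
u_2(R vs B,X) = 1
max payoff 4 at {P,Q}

P2 best: {P,Q}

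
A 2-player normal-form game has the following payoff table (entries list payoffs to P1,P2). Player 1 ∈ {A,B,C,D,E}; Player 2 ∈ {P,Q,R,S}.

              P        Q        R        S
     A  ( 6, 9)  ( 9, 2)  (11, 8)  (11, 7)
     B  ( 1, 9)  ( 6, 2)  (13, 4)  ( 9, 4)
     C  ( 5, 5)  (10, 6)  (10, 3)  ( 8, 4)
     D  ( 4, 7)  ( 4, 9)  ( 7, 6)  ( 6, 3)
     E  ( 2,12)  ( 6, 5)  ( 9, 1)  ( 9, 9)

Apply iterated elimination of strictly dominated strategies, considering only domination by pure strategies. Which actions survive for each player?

Remaining: P1:{A,C} P2:{P,Q}

P1 drop D (A beats it: P:6>4 Q:9>4 R:11>7 S:11>6)
P1 drop E (A beats it: P:6>2 Q:9>6 R:11>9 S:11>9)
P2 drop R (P beats it: A:9>8 B:9>4 C:5>3)
P1 drop B (A beats it: P:6>1 Q:9>6 S:11>9)
P2 drop S (P beats it: A:9>7 C:5>4)
P1→{A,C} P2→{P,Q}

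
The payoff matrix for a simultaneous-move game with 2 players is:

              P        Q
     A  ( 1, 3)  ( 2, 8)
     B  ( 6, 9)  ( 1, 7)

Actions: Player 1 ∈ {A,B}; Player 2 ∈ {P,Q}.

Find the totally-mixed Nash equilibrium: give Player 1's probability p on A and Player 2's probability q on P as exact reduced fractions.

P1 indiff ⇒ q·1+(1-q)·2 = q·6+(1-q)·1 ⇒ q(-5) = (1-q)(-1) ⇒ q = 1/6
P2 indiff ⇒ p·3+(1-p)·9 = p·8+(1-p)·7 ⇒ p(-5) = (1-p)(-2) ⇒ p = 2/7

P1 mixes 2/7 on A; P2 mixes 1/6 on P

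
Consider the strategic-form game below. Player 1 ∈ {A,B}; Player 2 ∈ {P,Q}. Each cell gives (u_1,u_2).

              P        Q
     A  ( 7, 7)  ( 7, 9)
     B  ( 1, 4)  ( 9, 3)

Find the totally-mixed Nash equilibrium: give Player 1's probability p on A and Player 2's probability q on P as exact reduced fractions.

P1 indiff ⇒ q·7+(1-q)·7 = q·1+(1-q)·9 ⇒ q(6) = (1-q)(2) ⇒ q = 1/4
P2 indiff ⇒ p·7+(1-p)·4 = p·9+(1-p)·3 ⇒ p(-2) = (1-p)(-1) ⇒ p = 1/3

P1 mixes 1/3 on A; P2 mixes 1/4 on P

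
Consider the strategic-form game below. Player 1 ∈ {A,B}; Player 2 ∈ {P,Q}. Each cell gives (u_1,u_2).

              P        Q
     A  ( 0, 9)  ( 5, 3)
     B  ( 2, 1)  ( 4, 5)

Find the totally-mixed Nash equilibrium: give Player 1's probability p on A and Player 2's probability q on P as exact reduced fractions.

P1 indiff ⇒ q·0+(1-q)·5 = q·2+(1-q)·4 ⇒ q(-2) = (1-q)(-1) ⇒ q = 1/3
P2 indiff ⇒ p·9+(1-p)·1 = p·3+(1-p)·5 ⇒ p(6) = (1-p)(4) ⇒ p = 2/5

p=2/5, q=1/3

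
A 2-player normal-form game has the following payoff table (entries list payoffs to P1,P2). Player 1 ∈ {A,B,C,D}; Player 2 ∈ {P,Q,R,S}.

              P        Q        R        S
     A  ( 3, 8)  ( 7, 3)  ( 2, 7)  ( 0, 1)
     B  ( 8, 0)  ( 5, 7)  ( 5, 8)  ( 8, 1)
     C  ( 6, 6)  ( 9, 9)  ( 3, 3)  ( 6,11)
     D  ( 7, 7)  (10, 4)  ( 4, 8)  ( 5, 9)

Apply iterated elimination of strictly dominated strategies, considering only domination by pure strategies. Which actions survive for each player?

P1 drop A (C beats it: P:6>3 Q:9>7 R:3>2 S:6>0)
P2 drop P (S beats it: B:1>0 C:11>6 D:9>7)
P1→{B,C,D} P2→{Q,R,S}

Survivors P1:{B,C,D} P2:{Q,R,S}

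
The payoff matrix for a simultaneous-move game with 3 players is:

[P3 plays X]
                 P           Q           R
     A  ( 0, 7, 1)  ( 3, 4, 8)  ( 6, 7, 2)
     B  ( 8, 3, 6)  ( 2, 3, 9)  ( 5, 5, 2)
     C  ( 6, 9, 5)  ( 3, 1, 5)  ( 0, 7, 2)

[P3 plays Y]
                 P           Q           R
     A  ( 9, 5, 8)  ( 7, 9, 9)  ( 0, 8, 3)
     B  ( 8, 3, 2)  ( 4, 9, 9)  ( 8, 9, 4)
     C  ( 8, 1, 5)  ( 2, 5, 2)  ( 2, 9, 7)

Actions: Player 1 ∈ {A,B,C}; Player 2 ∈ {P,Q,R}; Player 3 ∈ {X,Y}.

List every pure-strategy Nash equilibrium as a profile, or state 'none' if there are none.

PSNE = {(A,Q,Y), (B,R,Y)}

(A,P,X): not NE [P1→B gives 8>0; P3→Y gives 8>1]
(A,P,Y): not NE [P2→Q gives 9>5]
(A,Q,X): not NE [P2→R gives 7>4; P3→Y gives 9>8]
(A,Q,Y): NE
(A,R,X): not NE [P3→Y gives 3>2]
(A,R,Y): not NE [P1→B gives 8>0; P2→Q gives 9>8]
(B,P,X): not NE [P2→R gives 5>3]
(B,P,Y): not NE [P1→A gives 9>8; P2→R gives 9>3; P3→X gives 6>2]
(B,Q,X): not NE [P1→C gives 3>2; P2→R gives 5>3]
(B,Q,Y): not NE [P1→A gives 7>4]
(B,R,X): not NE [P1→A gives 6>5; P3→Y gives 4>2]
(B,R,Y): NE
(C,P,X): not NE [P1→B gives 8>6]
(C,P,Y): not NE [P1→A gives 9>8; P2→R gives 9>1]
(C,Q,X): not NE [P2→P gives 9>1]
(C,Q,Y): not NE [P1→A gives 7>2; P2→R gives 9>5; P3→X gives 5>2]
(C,R,X): not NE [P1→A gives 6>0; P2→P gives 9>7; P3→Y gives 7>2]
(C,R,Y): not NE [P1→B gives 8>2]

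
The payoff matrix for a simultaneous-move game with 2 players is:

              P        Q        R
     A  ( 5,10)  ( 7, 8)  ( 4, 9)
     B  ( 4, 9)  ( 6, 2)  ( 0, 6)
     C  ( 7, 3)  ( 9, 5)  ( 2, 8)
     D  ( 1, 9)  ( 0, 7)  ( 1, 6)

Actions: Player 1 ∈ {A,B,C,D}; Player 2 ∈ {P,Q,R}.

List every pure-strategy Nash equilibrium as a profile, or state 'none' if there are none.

(A,P): not NE [P1→C gives 7>5]
(A,Q): not NE [P1→C gives 9>7; P2→P gives 10>8]
(A,R): not NE [P2→P gives 10>9]
(B,P): not NE [P1→C gives 7>4]
(B,Q): not NE [P1→C gives 9>6; P2→P gives 9>2]
(B,R): not NE [P1→A gives 4>0; P2→P gives 9>6]
(C,P): not NE [P2→R gives 8>3]
(C,Q): not NE [P2→R gives 8>5]
(C,R): not NE [P1→A gives 4>2]
(D,P): not NE [P1→C gives 7>1]
(D,Q): not NE [P1→C gives 9>0; P2→P gives 9>7]
(D,R): not NE [P1→A gives 4>1; P2→P gives 9>6]

PSNE: ∅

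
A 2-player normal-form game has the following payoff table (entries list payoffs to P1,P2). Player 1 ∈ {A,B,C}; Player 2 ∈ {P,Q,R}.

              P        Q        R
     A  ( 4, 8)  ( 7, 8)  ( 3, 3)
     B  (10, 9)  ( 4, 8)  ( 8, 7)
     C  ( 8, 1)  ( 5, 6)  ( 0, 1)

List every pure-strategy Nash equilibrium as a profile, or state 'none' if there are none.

Nash profiles: (A,Q), (B,P)

(A,P): not NE [P1→B gives 10>4]
(A,Q): NE
(A,R): not NE [P1→B gives 8>3; P2→Q gives 8>3]
(B,P): NE
(B,Q): not NE [P1→A gives 7>4; P2→P gives 9>8]
(B,R): not NE [P2→P gives 9>7]
(C,P): not NE [P1→B gives 10>8; P2→Q gives 6>1]
(C,Q): not NE [P1→A gives 7>5]
(C,R): not NE [P1→B gives 8>0; P2→Q gives 6>1]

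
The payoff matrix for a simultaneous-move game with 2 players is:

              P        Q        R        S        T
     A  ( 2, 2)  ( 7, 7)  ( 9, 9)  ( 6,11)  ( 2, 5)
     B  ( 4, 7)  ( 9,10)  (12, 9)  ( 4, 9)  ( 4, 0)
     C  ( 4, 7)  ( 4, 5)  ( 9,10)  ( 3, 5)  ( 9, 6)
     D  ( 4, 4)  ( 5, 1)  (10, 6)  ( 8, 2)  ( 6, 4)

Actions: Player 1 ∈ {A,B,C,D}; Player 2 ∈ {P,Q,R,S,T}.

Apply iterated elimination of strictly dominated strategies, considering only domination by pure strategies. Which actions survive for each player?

P2 drop P (R beats it: A:9>2 B:9>7 C:10>7 D:6>4)
P2 drop T (R beats it: A:9>5 B:9>0 C:10>6 D:6>4)
P1 drop C (B beats it: Q:9>4 R:12>9 S:4>3)
P1→{A,B,D} P2→{Q,R,S}

Survivors P1:{A,B,D} P2:{Q,R,S}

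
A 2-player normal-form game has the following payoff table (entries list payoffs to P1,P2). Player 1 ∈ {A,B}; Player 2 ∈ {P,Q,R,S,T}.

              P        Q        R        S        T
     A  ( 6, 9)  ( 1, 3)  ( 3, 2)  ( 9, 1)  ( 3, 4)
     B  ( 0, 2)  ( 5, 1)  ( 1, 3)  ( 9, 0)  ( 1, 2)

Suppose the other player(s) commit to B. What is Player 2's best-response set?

P2 best: {R}

u_2(P vs B) = 2
u_2(Q vs B) = 1
u_2(R vs B) = 3
u_2(S vs B) = 0
u_2(T vs B) = 2
max payoff 3 at {R}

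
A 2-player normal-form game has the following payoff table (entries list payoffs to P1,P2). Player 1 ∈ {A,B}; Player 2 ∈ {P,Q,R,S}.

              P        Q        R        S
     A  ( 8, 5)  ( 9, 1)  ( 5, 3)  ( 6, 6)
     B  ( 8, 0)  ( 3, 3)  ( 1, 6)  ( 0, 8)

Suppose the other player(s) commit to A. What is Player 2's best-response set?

u_2(P vs A) = 5
u_2(Q vs A) = 1
u_2(R vs A) = 3
u_2(S vs A) = 6
max payoff 6 at {S}

argmax u_2 = {S}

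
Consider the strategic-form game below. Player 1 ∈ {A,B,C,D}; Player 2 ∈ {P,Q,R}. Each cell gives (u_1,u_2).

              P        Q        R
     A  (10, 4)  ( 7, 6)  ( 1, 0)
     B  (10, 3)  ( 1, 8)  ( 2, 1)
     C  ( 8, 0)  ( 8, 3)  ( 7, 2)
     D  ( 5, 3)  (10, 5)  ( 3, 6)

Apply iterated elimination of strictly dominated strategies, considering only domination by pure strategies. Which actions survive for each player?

P2 drop P (Q beats it: A:6>4 B:8>3 C:3>0 D:5>3)
P1 drop A (C beats it: Q:8>7 R:7>1)
P1 drop B (C beats it: Q:8>1 R:7>2)
P1→{C,D} P2→{Q,R}

Remaining: P1:{C,D} P2:{Q,R}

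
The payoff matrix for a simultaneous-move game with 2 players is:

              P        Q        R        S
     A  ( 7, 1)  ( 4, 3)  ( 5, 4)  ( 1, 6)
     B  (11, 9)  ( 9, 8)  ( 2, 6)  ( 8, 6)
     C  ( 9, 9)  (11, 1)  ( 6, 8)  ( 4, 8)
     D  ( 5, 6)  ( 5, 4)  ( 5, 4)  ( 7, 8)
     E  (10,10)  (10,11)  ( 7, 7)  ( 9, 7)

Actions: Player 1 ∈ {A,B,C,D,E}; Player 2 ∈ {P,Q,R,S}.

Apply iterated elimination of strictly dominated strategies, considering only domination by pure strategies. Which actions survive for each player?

Remaining: P1:{B,C,E} P2:{P,Q}

P1 drop A (C beats it: P:9>7 Q:11>4 R:6>5 S:4>1)
P1 drop D (E beats it: P:10>5 Q:10>5 R:7>5 S:9>7)
P2 drop R (P beats it: B:9>6 C:9>8 E:10>7)
P2 drop S (P beats it: B:9>6 C:9>8 E:10>7)
P1→{B,C,E} P2→{P,Q}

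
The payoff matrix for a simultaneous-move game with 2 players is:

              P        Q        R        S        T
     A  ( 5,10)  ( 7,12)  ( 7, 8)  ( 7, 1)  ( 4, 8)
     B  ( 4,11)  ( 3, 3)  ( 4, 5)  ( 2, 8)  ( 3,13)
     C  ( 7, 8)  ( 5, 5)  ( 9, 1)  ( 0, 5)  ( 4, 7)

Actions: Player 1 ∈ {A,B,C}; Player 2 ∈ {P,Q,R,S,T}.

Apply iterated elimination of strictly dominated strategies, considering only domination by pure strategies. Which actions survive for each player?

P1 drop B (A beats it: P:5>4 Q:7>3 R:7>4 S:7>2 T:4>3)
P2 drop R (P beats it: A:10>8 C:8>1)
P2 drop S (P beats it: A:10>1 C:8>5)
P2 drop T (P beats it: A:10>8 C:8>7)
P1→{A,C} P2→{P,Q}

Remaining: P1:{A,C} P2:{P,Q}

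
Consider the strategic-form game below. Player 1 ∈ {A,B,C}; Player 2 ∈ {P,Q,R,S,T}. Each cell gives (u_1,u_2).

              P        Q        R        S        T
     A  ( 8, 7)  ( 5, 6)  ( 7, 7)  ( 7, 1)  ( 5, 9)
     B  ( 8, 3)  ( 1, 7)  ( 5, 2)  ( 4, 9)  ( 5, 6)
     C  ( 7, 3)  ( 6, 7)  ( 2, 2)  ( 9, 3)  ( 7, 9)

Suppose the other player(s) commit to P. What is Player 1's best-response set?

u_1(A vs P) = 8
u_1(B vs P) = 8
u_1(C vs P) = 7
max payoff 8 at {A,B}

BR_1 = {A,B}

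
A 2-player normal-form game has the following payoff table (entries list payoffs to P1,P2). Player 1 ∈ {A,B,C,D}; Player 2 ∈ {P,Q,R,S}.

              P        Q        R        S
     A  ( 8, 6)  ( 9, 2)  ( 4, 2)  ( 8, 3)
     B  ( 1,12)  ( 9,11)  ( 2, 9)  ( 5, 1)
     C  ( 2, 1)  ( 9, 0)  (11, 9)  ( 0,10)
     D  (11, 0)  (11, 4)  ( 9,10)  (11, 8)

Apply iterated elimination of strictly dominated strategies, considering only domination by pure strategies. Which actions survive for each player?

P1 drop A (D beats it: P:11>8 Q:11>9 R:9>4 S:11>8)
P1 drop B (D beats it: P:11>1 Q:11>9 R:9>2 S:11>5)
P2 drop P (R beats it: C:9>1 D:10>0)
P2 drop Q (R beats it: C:9>0 D:10>4)
P1→{C,D} P2→{R,S}

IESDS → P1:{C,D} P2:{R,S}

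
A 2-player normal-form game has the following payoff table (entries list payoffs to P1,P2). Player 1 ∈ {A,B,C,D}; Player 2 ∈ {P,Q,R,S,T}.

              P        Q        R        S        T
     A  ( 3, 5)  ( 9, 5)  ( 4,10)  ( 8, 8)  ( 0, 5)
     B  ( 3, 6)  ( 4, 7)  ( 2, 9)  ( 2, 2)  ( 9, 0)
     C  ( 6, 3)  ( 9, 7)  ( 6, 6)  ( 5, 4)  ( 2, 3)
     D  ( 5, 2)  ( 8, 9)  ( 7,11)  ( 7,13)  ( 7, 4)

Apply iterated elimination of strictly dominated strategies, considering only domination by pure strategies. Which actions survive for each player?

P2 drop P (R beats it: A:10>5 B:9>6 C:6>3 D:11>2)
P2 drop T (R beats it: A:10>5 B:9>0 C:6>3 D:11>4)
P1 drop B (A beats it: Q:9>4 R:4>2 S:8>2)
P1→{A,C,D} P2→{Q,R,S}

Remaining: P1:{A,C,D} P2:{Q,R,S}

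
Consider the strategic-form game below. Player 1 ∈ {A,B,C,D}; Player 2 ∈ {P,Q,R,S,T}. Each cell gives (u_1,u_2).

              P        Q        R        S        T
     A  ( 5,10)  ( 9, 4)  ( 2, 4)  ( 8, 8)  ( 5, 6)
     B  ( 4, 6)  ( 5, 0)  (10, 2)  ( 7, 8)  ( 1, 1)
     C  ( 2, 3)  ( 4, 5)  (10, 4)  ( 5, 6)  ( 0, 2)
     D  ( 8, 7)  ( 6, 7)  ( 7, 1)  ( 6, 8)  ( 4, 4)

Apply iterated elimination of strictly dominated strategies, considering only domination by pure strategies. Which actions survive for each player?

P2 drop Q (S beats it: A:8>4 B:8>0 C:6>5 D:8>7)
P2 drop R (S beats it: A:8>4 B:8>2 C:6>4 D:8>1)
P1 drop B (A beats it: P:5>4 S:8>7 T:5>1)
P1 drop C (A beats it: P:5>2 S:8>5 T:5>0)
P2 drop T (P beats it: A:10>6 D:7>4)
P1→{A,D} P2→{P,S}

Remaining: P1:{A,D} P2:{P,S}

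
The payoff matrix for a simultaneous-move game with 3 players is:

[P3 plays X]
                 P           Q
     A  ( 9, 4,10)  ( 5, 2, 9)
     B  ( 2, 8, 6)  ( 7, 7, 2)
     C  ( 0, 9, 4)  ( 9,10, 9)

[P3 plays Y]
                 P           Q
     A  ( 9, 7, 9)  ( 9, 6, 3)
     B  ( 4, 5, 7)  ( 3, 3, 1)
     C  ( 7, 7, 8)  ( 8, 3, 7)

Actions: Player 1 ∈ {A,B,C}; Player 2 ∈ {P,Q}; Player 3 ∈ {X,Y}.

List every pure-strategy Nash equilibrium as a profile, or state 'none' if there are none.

Nash profiles: (A,P,X), (C,Q,X)

(A,P,X): NE
(A,P,Y): not NE [P3→X gives 10>9]
(A,Q,X): not NE [P1→C gives 9>5; P2→P gives 4>2]
(A,Q,Y): not NE [P2→P gives 7>6; P3→X gives 9>3]
(B,P,X): not NE [P1→A gives 9>2; P3→Y gives 7>6]
(B,P,Y): not NE [P1→A gives 9>4]
(B,Q,X): not NE [P1→C gives 9>7; P2→P gives 8>7]
(B,Q,Y): not NE [P1→A gives 9>3; P2→P gives 5>3; P3→X gives 2>1]
(C,P,X): not NE [P1→A gives 9>0; P2→Q gives 10>9; P3→Y gives 8>4]
(C,P,Y): not NE [P1→A gives 9>7]
(C,Q,X): NE
(C,Q,Y): not NE [P1→A gives 9>8; P2→P gives 7>3; P3→X gives 9>7]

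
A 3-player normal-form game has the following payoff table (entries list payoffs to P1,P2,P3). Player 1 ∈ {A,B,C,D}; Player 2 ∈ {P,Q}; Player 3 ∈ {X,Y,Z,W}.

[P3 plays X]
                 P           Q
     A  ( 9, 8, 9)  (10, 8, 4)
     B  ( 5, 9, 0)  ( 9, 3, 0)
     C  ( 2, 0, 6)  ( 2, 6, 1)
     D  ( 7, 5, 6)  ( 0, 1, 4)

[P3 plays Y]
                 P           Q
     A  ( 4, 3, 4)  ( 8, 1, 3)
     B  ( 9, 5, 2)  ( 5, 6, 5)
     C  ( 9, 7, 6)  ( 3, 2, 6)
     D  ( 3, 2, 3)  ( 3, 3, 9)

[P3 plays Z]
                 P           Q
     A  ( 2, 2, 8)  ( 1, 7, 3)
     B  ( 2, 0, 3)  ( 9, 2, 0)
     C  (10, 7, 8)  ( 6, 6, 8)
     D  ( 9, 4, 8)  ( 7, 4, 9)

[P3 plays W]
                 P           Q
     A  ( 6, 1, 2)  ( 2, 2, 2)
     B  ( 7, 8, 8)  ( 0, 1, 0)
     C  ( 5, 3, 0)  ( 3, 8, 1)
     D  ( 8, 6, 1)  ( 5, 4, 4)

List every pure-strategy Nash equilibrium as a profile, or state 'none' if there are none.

(A,P,X): NE
(A,P,Y): not NE [P1→C gives 9>4; P3→X gives 9>4]
(A,P,Z): not NE [P1→C gives 10>2; P2→Q gives 7>2; P3→X gives 9>8]
(A,P,W): not NE [P1→D gives 8>6; P2→Q gives 2>1; P3→X gives 9>2]
(A,Q,X): NE
(A,Q,Y): not NE [P2→P gives 3>1; P3→X gives 4>3]
(A,Q,Z): not NE [P1→B gives 9>1; P3→X gives 4>3]
(A,Q,W): not NE [P1→D gives 5>2; P3→X gives 4>2]
(B,P,X): not NE [P1→A gives 9>5; P3→W gives 8>0]
(B,P,Y): not NE [P2→Q gives 6>5; P3→W gives 8>2]
(B,P,Z): not NE [P1→C gives 10>2; P2→Q gives 2>0; P3→W gives 8>3]
(B,P,W): not NE [P1→D gives 8>7]
(B,Q,X): not NE [P1→A gives 10>9; P2→P gives 9>3; P3→Y gives 5>0]
(B,Q,Y): not NE [P1→A gives 8>5]
(B,Q,Z): not NE [P3→Y gives 5>0]
(B,Q,W): not NE [P1→D gives 5>0; P2→P gives 8>1; P3→Y gives 5>0]
(C,P,X): not NE [P1→A gives 9>2; P2→Q gives 6>0; P3→Z gives 8>6]
(C,P,Y): not NE [P3→Z gives 8>6]
(C,P,Z): NE
(C,P,W): not NE [P1→D gives 8>5; P2→Q gives 8>3; P3→Z gives 8>0]
(C,Q,X): not NE [P1→A gives 10>2; P3→Z gives 8>1]
(C,Q,Y): not NE [P1→A gives 8>3; P2→P gives 7>2; P3→Z gives 8>6]
(C,Q,Z): not NE [P1→B gives 9>6; P2→P gives 7>6]
(C,Q,W): not NE [P1→D gives 5>3; P3→Z gives 8>1]
(D,P,X): not NE [P1→A gives 9>7; P3→Z gives 8>6]
(D,P,Y): not NE [P1→C gives 9>3; P2→Q gives 3>2; P3→Z gives 8>3]
(D,P,Z): not NE [P1→C gives 10>9]
(D,P,W): not NE [P3→Z gives 8>1]
(D,Q,X): not NE [P1→A gives 10>0; P2→P gives 5>1; P3→Z gives 9>4]
(D,Q,Y): not NE [P1→A gives 8>3]
(D,Q,Z): not NE [P1→B gives 9>7]
(D,Q,W): not NE [P2→P gives 6>4; P3→Z gives 9>4]

Nash profiles: (A,P,X), (A,Q,X), (C,P,Z)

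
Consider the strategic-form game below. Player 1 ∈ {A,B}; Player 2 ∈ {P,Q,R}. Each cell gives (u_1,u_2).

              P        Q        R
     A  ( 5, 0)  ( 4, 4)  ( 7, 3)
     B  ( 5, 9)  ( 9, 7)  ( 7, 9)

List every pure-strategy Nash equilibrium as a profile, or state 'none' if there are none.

NE set: (B,P), (B,R)

(A,P): not NE [P2→Q gives 4>0]
(A,Q): not NE [P1→B gives 9>4]
(A,R): not NE [P2→Q gives 4>3]
(B,P): NE
(B,Q): not NE [P2→R gives 9>7]
(B,R): NE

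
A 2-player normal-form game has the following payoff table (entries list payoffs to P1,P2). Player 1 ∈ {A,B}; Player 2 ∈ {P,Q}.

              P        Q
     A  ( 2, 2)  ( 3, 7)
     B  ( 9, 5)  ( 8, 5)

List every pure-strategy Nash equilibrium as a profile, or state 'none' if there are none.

(A,P): not NE [P1→B gives 9>2; P2→Q gives 7>2]
(A,Q): not NE [P1→B gives 8>3]
(B,P): NE
(B,Q): NE

NE set: (B,P), (B,Q)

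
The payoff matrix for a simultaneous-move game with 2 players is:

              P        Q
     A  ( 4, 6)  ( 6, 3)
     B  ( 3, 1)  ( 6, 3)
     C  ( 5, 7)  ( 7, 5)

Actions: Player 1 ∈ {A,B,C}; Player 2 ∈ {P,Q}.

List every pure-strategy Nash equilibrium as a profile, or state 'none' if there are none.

(A,P): not NE [P1→C gives 5>4]
(A,Q): not NE [P1→C gives 7>6; P2→P gives 6>3]
(B,P): not NE [P1→C gives 5>3; P2→Q gives 3>1]
(B,Q): not NE [P1→C gives 7>6]
(C,P): NE
(C,Q): not NE [P2→P gives 7>5]

Nash profiles: (C,P)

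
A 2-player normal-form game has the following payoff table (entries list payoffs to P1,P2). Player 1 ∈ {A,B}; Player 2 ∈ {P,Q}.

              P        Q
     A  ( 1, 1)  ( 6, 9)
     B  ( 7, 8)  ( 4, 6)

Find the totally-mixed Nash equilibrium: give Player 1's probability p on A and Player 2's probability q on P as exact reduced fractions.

P1 mixes 1/5 on A; P2 mixes 1/4 on P

P1 indiff ⇒ q·1+(1-q)·6 = q·7+(1-q)·4 ⇒ q(-6) = (1-q)(-2) ⇒ q = 1/4
P2 indiff ⇒ p·1+(1-p)·8 = p·9+(1-p)·6 ⇒ p(-8) = (1-p)(-2) ⇒ p = 1/5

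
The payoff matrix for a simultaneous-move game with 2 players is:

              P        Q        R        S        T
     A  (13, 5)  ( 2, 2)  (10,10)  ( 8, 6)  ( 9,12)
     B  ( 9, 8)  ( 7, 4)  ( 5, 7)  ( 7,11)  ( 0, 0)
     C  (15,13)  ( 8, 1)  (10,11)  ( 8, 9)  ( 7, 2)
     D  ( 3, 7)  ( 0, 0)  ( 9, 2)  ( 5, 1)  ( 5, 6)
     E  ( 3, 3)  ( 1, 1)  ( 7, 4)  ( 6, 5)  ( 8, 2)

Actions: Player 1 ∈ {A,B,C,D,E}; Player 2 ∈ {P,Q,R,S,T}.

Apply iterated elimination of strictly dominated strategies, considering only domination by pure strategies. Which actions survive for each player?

P1 drop B (C beats it: P:15>9 Q:8>7 R:10>5 S:8>7 T:7>0)
P1 drop D (A beats it: P:13>3 Q:2>0 R:10>9 S:8>5 T:9>5)
P1 drop E (A beats it: P:13>3 Q:2>1 R:10>7 S:8>6 T:9>8)
P2 drop Q (P beats it: A:5>2 C:13>1)
P2 drop S (R beats it: A:10>6 C:11>9)
P1→{A,C} P2→{P,R,T}

Remaining: P1:{A,C} P2:{P,R,T}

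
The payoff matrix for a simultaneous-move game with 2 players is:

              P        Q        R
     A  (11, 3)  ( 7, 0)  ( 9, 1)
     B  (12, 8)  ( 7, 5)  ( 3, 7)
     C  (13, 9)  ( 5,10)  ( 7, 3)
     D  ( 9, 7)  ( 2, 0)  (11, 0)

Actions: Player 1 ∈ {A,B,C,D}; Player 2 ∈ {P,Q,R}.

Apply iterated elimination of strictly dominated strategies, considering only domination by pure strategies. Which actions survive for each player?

P2 drop R (P beats it: A:3>1 B:8>7 C:9>3 D:7>0)
P1 drop D (A beats it: P:11>9 Q:7>2)
P1→{A,B,C} P2→{P,Q}

IESDS → P1:{A,B,C} P2:{P,Q}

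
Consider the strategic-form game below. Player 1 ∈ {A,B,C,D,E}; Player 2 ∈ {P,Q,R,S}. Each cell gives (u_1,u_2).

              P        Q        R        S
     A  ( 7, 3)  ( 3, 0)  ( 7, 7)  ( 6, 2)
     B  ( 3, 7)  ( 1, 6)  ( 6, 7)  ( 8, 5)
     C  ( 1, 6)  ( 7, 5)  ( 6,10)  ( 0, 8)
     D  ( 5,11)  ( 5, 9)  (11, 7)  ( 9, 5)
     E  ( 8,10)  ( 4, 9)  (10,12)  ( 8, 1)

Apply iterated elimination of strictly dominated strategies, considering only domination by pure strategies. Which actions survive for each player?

P1 drop A (E beats it: P:8>7 Q:4>3 R:10>7 S:8>6)
P1 drop B (D beats it: P:5>3 Q:5>1 R:11>6 S:9>8)
P2 drop Q (P beats it: C:6>5 D:11>9 E:10>9)
P1 drop C (D beats it: P:5>1 R:11>6 S:9>0)
P2 drop S (P beats it: D:11>5 E:10>1)
P1→{D,E} P2→{P,R}

Survivors P1:{D,E} P2:{P,R}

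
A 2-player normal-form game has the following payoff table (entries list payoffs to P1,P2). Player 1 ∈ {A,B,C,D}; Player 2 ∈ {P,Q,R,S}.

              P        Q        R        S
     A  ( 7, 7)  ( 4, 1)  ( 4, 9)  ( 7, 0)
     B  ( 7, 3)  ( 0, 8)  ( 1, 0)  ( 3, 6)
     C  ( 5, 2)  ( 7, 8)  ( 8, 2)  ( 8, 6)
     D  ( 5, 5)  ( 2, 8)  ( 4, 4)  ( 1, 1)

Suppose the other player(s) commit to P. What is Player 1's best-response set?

u_1(A vs P) = 7
u_1(B vs P) = 7
u_1(C vs P) = 5
u_1(D vs P) = 5
max payoff 7 at {A,B}

P1 best: {A,B}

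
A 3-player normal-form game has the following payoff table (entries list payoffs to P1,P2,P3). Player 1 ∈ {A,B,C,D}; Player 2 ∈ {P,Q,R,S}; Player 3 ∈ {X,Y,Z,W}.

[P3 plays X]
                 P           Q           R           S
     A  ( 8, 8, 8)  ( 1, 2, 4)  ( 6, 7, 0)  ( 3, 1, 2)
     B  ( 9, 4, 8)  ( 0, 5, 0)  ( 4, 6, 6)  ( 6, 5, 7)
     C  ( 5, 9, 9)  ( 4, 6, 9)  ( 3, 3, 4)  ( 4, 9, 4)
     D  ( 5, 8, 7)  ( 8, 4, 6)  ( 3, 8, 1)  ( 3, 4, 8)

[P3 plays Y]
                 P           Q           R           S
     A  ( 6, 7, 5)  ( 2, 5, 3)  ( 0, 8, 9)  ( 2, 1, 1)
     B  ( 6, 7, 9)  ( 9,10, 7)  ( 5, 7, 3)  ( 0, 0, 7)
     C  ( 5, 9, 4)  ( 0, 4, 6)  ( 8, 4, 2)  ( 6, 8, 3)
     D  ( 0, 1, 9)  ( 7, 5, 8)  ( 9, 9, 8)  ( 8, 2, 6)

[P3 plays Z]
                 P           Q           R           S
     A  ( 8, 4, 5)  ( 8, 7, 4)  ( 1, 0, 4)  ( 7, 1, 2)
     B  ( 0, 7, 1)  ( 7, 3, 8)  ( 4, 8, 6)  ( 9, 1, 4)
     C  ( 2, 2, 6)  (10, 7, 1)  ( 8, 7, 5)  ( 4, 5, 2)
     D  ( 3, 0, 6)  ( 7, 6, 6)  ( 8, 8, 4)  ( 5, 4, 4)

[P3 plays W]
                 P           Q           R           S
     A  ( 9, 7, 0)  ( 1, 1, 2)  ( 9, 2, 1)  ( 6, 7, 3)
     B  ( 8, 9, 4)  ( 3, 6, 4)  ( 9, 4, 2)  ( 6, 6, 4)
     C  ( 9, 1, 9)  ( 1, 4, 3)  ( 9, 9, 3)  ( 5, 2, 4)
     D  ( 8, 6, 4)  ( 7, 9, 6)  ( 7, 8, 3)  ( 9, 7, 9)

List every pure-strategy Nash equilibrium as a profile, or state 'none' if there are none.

(A,P,X): not NE [P1→B gives 9>8]
(A,P,Y): not NE [P2→R gives 8>7; P3→X gives 8>5]
(A,P,Z): not NE [P2→Q gives 7>4; P3→X gives 8>5]
(A,P,W): not NE [P3→X gives 8>0]
(A,Q,X): not NE [P1→D gives 8>1; P2→P gives 8>2]
(A,Q,Y): not NE [P1→B gives 9>2; P2→R gives 8>5; P3→Z gives 4>3]
(A,Q,Z): not NE [P1→C gives 10>8]
(A,Q,W): not NE [P1→D gives 7>1; P2→S gives 7>1; P3→Z gives 4>2]
(A,R,X): not NE [P2→P gives 8>7; P3→Y gives 9>0]
(A,R,Y): not NE [P1→D gives 9>0]
(A,R,Z): not NE [P1→D gives 8>1; P2→Q gives 7>0; P3→Y gives 9>4]
(A,R,W): not NE [P2→S gives 7>2; P3→Y gives 9>1]
(A,S,X): not NE [P1→B gives 6>3; P2→P gives 8>1; P3→W gives 3>2]
(A,S,Y): not NE [P1→D gives 8>2; P2→R gives 8>1; P3→W gives 3>1]
(A,S,Z): not NE [P1→B gives 9>7; P2→Q gives 7>1; P3→W gives 3>2]
(A,S,W): not NE [P1→D gives 9>6]
(B,P,X): not NE [P2→R gives 6>4; P3→Y gives 9>8]
(B,P,Y): not NE [P2→Q gives 10>7]
(B,P,Z): not NE [P1→A gives 8>0; P2→R gives 8>7; P3→Y gives 9>1]
(B,P,W): not NE [P1→C gives 9>8; P3→Y gives 9>4]
(B,Q,X): not NE [P1→D gives 8>0; P2→R gives 6>5; P3→Z gives 8>0]
(B,Q,Y): not NE [P3→Z gives 8>7]
(B,Q,Z): not NE [P1→C gives 10>7; P2→R gives 8>3]
(B,Q,W): not NE [P1→D gives 7>3; P2→P gives 9>6; P3→Z gives 8>4]
(B,R,X): not NE [P1→A gives 6>4]
(B,R,Y): not NE [P1→D gives 9>5; P2→Q gives 10>7; P3→Z gives 6>3]
(B,R,Z): not NE [P1→D gives 8>4]
(B,R,W): not NE [P2→P gives 9>4; P3→Z gives 6>2]
(B,S,X): not NE [P2→R gives 6>5]
(B,S,Y): not NE [P1→D gives 8>0; P2→Q gives 10>0]
(B,S,Z): not NE [P2→R gives 8>1; P3→Y gives 7>4]
(B,S,W): not NE [P1→D gives 9>6; P2→P gives 9>6; P3→Y gives 7>4]
(C,P,X): not NE [P1→B gives 9>5]
(C,P,Y): not NE [P1→B gives 6>5; P3→W gives 9>4]
(C,P,Z): not NE [P1→A gives 8>2; P2→R gives 7>2; P3→W gives 9>6]
(C,P,W): not NE [P2→R gives 9>1]
(C,Q,X): not NE [P1→D gives 8>4; P2→S gives 9>6]
(C,Q,Y): not NE [P1→B gives 9>0; P2→P gives 9>4; P3→X gives 9>6]
(C,Q,Z): not NE [P3→X gives 9>1]
(C,Q,W): not NE [P1→D gives 7>1; P2→R gives 9>4; P3→X gives 9>3]
(C,R,X): not NE [P1→A gives 6>3; P2→S gives 9>3; P3→Z gives 5>4]
(C,R,Y): not NE [P1→D gives 9>8; P2→P gives 9>4; P3→Z gives 5>2]
(C,R,Z): NE
(C,R,W): not NE [P3→Z gives 5>3]
(C,S,X): not NE [P1→B gives 6>4]
(C,S,Y): not NE [P1→D gives 8>6; P2→P gives 9>8; P3→W gives 4>3]
(C,S,Z): not NE [P1→B gives 9>4; P2→R gives 7>5; P3→W gives 4>2]
(C,S,W): not NE [P1→D gives 9>5; P2→R gives 9>2]
(D,P,X): not NE [P1→B gives 9>5; P3→Y gives 9>7]
(D,P,Y): not NE [P1→B gives 6>0; P2→R gives 9>1]
(D,P,Z): not NE [P1→A gives 8>3; P2→R gives 8>0; P3→Y gives 9>6]
(D,P,W): not NE [P1→C gives 9>8; P2→Q gives 9>6; P3→Y gives 9>4]
(D,Q,X): not NE [P2→R gives 8>4; P3→Y gives 8>6]
(D,Q,Y): not NE [P1→B gives 9>7; P2→R gives 9>5]
(D,Q,Z): not NE [P1→C gives 10>7; P2→R gives 8>6; P3→Y gives 8>6]
(D,Q,W): not NE [P3→Y gives 8>6]
(D,R,X): not NE [P1→A gives 6>3; P3→Y gives 8>1]
(D,R,Y): NE
(D,R,Z): not NE [P3→Y gives 8>4]
(D,R,W): not NE [P1→C gives 9>7; P2→Q gives 9>8; P3→Y gives 8>3]
(D,S,X): not NE [P1→B gives 6>3; P2→R gives 8>4; P3→W gives 9>8]
(D,S,Y): not NE [P2→R gives 9>2; P3→W gives 9>6]
(D,S,Z): not NE [P1→B gives 9>5; P2→R gives 8>4; P3→W gives 9>4]
(D,S,W): not NE [P2→Q gives 9>7]

NE set: (C,R,Z), (D,R,Y)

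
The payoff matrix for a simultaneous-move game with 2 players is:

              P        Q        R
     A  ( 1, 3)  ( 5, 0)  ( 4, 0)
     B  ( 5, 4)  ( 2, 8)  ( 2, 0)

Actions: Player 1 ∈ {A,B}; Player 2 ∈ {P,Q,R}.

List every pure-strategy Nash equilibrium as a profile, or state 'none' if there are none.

(A,P): not NE [P1→B gives 5>1]
(A,Q): not NE [P2→P gives 3>0]
(A,R): not NE [P2→P gives 3>0]
(B,P): not NE [P2→Q gives 8>4]
(B,Q): not NE [P1→A gives 5>2]
(B,R): not NE [P1→A gives 4>2; P2→Q gives 8>0]

No pure NE.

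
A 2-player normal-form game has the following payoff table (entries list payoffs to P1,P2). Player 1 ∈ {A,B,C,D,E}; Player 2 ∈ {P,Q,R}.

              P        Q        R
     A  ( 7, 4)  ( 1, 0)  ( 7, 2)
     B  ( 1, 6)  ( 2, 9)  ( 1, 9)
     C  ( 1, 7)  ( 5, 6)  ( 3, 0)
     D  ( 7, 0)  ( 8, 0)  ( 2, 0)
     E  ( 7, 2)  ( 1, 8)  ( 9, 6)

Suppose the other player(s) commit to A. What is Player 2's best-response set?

BR_2 = {P}

u_2(P vs A) = 4
u_2(Q vs A) = 0
u_2(R vs A) = 2
max payoff 4 at {P}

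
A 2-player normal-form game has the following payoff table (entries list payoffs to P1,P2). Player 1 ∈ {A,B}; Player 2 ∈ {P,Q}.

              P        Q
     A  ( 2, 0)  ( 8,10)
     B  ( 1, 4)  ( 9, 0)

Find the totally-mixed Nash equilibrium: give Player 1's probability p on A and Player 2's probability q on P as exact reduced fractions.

p=2/7, q=1/2

P1 indiff ⇒ q·2+(1-q)·8 = q·1+(1-q)·9 ⇒ q(1) = (1-q)(1) ⇒ q = 1/2
P2 indiff ⇒ p·0+(1-p)·4 = p·10+(1-p)·0 ⇒ p(-10) = (1-p)(-4) ⇒ p = 2/7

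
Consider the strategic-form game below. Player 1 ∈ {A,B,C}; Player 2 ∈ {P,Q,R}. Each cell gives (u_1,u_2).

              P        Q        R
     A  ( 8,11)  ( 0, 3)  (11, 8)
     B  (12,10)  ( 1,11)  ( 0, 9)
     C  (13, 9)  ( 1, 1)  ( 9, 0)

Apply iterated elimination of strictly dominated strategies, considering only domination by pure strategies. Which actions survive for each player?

Remaining: P1:{B,C} P2:{P,Q}

P2 drop R (P beats it: A:11>8 B:10>9 C:9>0)
P1 drop A (B beats it: P:12>8 Q:1>0)
P1→{B,C} P2→{P,Q}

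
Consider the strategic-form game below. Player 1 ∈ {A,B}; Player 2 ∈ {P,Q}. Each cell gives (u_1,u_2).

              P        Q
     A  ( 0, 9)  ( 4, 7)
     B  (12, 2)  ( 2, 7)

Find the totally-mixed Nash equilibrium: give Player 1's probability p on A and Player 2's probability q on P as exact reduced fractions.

(p,q) = (5/7, 1/7)

P1 indiff ⇒ q·0+(1-q)·4 = q·12+(1-q)·2 ⇒ q(-12) = (1-q)(-2) ⇒ q = 1/7
P2 indiff ⇒ p·9+(1-p)·2 = p·7+(1-p)·7 ⇒ p(2) = (1-p)(5) ⇒ p = 5/7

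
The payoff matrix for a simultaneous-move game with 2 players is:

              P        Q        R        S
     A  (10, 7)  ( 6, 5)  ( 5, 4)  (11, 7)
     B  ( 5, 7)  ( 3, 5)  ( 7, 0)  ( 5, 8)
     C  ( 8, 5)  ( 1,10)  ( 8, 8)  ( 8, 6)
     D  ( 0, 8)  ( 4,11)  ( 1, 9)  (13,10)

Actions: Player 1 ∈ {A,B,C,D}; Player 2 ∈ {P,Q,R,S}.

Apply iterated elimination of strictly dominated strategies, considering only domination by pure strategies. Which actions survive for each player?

IESDS → P1:{A,D} P2:{P,Q,S}

P2 drop R (Q beats it: A:5>4 B:5>0 C:10>8 D:11>9)
P1 drop B (A beats it: P:10>5 Q:6>3 S:11>5)
P1 drop C (A beats it: P:10>8 Q:6>1 S:11>8)
P1→{A,D} P2→{P,Q,S}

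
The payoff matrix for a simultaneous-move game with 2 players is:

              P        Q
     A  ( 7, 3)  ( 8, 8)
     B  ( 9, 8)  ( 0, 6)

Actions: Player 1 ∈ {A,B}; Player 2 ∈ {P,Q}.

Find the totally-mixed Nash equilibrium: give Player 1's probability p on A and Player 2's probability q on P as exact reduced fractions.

(p,q) = (2/7, 4/5)

P1 indiff ⇒ q·7+(1-q)·8 = q·9+(1-q)·0 ⇒ q(-2) = (1-q)(-8) ⇒ q = 4/5
P2 indiff ⇒ p·3+(1-p)·8 = p·8+(1-p)·6 ⇒ p(-5) = (1-p)(-2) ⇒ p = 2/7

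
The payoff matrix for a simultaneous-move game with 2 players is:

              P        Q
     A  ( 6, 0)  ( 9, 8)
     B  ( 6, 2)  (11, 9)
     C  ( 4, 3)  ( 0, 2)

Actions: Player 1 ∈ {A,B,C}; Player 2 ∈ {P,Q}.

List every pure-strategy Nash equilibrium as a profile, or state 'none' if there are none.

(A,P): not NE [P2→Q gives 8>0]
(A,Q): not NE [P1→B gives 11>9]
(B,P): not NE [P2→Q gives 9>2]
(B,Q): NE
(C,P): not NE [P1→B gives 6>4]
(C,Q): not NE [P1→B gives 11>0; P2→P gives 3>2]

NE set: (B,Q)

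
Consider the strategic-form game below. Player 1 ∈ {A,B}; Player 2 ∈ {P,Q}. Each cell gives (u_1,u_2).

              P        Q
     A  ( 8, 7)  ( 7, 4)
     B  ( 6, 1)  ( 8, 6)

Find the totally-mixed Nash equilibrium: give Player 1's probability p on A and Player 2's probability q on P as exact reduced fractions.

P1 indiff ⇒ q·8+(1-q)·7 = q·6+(1-q)·8 ⇒ q(2) = (1-q)(1) ⇒ q = 1/3
P2 indiff ⇒ p·7+(1-p)·1 = p·4+(1-p)·6 ⇒ p(3) = (1-p)(5) ⇒ p = 5/8

(p,q) = (5/8, 1/3)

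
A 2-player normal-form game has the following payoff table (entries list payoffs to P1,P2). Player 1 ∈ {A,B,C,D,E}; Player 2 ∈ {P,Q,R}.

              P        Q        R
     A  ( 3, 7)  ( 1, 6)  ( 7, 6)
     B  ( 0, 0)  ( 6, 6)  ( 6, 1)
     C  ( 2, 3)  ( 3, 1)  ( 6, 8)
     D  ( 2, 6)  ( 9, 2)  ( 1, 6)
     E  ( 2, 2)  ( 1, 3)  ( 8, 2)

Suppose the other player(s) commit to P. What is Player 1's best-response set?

u_1(A vs P) = 3
u_1(B vs P) = 0
u_1(C vs P) = 2
u_1(D vs P) = 2
u_1(E vs P) = 2
max payoff 3 at {A}

BR_1 = {A}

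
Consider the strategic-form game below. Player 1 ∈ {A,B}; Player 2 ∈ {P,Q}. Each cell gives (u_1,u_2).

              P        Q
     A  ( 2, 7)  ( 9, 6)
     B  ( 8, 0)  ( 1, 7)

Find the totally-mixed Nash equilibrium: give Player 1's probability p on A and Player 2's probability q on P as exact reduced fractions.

(p,q) = (7/8, 4/7)

P1 indiff ⇒ q·2+(1-q)·9 = q·8+(1-q)·1 ⇒ q(-6) = (1-q)(-8) ⇒ q = 4/7
P2 indiff ⇒ p·7+(1-p)·0 = p·6+(1-p)·7 ⇒ p(1) = (1-p)(7) ⇒ p = 7/8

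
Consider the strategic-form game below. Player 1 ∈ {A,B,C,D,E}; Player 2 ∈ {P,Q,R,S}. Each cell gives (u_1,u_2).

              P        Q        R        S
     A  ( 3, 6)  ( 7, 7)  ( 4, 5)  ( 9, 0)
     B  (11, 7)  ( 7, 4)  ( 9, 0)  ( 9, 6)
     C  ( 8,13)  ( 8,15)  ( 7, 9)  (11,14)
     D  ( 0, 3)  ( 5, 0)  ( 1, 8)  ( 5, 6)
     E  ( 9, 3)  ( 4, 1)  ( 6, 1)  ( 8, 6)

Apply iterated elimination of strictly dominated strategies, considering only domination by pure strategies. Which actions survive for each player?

Survivors P1:{B,C} P2:{P,Q,S}

P1 drop A (C beats it: P:8>3 Q:8>7 R:7>4 S:11>9)
P1 drop D (B beats it: P:11>0 Q:7>5 R:9>1 S:9>5)
P1 drop E (B beats it: P:11>9 Q:7>4 R:9>6 S:9>8)
P2 drop R (P beats it: B:7>0 C:13>9)
P1→{B,C} P2→{P,Q,S}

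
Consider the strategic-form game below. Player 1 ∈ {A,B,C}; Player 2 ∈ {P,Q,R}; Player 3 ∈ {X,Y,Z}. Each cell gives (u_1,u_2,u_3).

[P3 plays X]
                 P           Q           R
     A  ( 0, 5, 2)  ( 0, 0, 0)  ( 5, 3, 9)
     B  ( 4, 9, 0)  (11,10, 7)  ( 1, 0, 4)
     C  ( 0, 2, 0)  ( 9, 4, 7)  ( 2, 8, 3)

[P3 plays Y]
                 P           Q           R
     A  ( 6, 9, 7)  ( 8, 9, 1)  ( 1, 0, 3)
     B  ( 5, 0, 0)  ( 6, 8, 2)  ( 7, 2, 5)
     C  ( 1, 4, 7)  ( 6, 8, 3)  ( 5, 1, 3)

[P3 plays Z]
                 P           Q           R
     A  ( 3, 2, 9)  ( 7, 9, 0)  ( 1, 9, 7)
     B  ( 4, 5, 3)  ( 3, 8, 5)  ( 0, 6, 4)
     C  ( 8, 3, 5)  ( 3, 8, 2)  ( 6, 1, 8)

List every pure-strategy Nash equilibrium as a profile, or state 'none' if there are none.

Nash profiles: (A,Q,Y), (B,Q,X)

(A,P,X): not NE [P1→B gives 4>0; P3→Z gives 9>2]
(A,P,Y): not NE [P3→Z gives 9>7]
(A,P,Z): not NE [P1→C gives 8>3; P2→R gives 9>2]
(A,Q,X): not NE [P1→B gives 11>0; P2→P gives 5>0; P3→Y gives 1>0]
(A,Q,Y): NE
(A,Q,Z): not NE [P3→Y gives 1>0]
(A,R,X): not NE [P2→P gives 5>3]
(A,R,Y): not NE [P1→B gives 7>1; P2→Q gives 9>0; P3→X gives 9>3]
(A,R,Z): not NE [P1→C gives 6>1; P3→X gives 9>7]
(B,P,X): not NE [P2→Q gives 10>9; P3→Z gives 3>0]
(B,P,Y): not NE [P1→A gives 6>5; P2→Q gives 8>0; P3→Z gives 3>0]
(B,P,Z): not NE [P1→C gives 8>4; P2→Q gives 8>5]
(B,Q,X): NE
(B,Q,Y): not NE [P1→A gives 8>6; P3→X gives 7>2]
(B,Q,Z): not NE [P1→A gives 7>3; P3→X gives 7>5]
(B,R,X): not NE [P1→A gives 5>1; P2→Q gives 10>0; P3→Y gives 5>4]
(B,R,Y): not NE [P2→Q gives 8>2]
(B,R,Z): not NE [P1→C gives 6>0; P2→Q gives 8>6; P3→Y gives 5>4]
(C,P,X): not NE [P1→B gives 4>0; P2→R gives 8>2; P3→Y gives 7>0]
(C,P,Y): not NE [P1→A gives 6>1; P2→Q gives 8>4]
(C,P,Z): not NE [P2→Q gives 8>3; P3→Y gives 7>5]
(C,Q,X): not NE [P1→B gives 11>9; P2→R gives 8>4]
(C,Q,Y): not NE [P1→A gives 8>6; P3→X gives 7>3]
(C,Q,Z): not NE [P1→A gives 7>3; P3→X gives 7>2]
(C,R,X): not NE [P1→A gives 5>2; P3→Z gives 8>3]
(C,R,Y): not NE [P1→B gives 7>5; P2→Q gives 8>1; P3→Z gives 8>3]
(C,R,Z): not NE [P2→Q gives 8>1]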